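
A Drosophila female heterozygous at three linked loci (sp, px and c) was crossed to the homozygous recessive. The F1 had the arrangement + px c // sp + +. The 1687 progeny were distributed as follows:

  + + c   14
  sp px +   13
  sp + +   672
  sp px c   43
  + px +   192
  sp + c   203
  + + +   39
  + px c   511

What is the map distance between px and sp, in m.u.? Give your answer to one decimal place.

6.5 m.u.

The two rarest classes, + + c and sp px +, are the double crossovers. Comparing them with the parentals, only the px allele has switched, so px is the middle locus and the order is c – px – sp.
Crossovers in the px–sp interval produce the single-crossover classes sp px c and + + + (43 + 39 = 82) plus the double crossovers (27).
RF(px–sp) = (82 + 27) / 1687 = 109/1687 = 0.0646 → 6.5 m.u.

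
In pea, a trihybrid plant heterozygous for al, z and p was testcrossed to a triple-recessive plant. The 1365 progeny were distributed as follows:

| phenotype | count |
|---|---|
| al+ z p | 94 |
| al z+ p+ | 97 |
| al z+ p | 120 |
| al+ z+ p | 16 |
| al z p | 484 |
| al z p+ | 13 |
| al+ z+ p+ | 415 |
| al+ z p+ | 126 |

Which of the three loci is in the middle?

p

The two most frequent reciprocal classes, al z p and al+ z+ p+, are the parental types, so the F1 was al z p / al+ z+ p+.
The two rarest classes, al z p+ and al+ z+ p, are the double crossovers. Comparing them with the parentals, only the p allele has switched, so p is the middle locus and the order is z – p – al.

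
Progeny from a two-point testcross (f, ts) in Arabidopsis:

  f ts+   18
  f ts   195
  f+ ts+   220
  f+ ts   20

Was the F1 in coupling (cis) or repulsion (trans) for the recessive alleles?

cis

The two most frequent classes are f+ ts+ (220) and f ts (195); these are the parental (non-recombinant) types.
So the F1 carried f+ ts+ on one chromosome and f ts on the other — the recessive alleles are on the same chromosome (cis / coupling).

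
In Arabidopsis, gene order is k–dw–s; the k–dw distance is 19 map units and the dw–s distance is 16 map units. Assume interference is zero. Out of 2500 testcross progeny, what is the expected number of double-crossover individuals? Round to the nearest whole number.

Map distances give recombination frequencies of 0.190 and 0.160 for the two intervals.
With no interference, expected double-crossover frequency = 0.190 × 0.160 = 0.03040.
Expected number = 0.03040 × 2500 = 76.00 ≈ 76.

76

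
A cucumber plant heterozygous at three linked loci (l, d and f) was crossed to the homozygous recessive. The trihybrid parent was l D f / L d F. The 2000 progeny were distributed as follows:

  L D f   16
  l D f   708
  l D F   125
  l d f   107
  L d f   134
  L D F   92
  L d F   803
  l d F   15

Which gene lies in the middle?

The two rarest classes, L D f and l d F, are the double crossovers. Comparing them with the parentals, only the l allele has switched, so l is the middle locus and the order is d – l – f.

l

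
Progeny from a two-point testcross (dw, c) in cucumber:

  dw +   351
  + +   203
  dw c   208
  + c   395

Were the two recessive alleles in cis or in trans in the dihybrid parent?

trans

The two most frequent classes are + c (395) and dw + (351); these are the parental (non-recombinant) types.
So the F1 carried + c on one chromosome and dw + on the other — the recessive alleles are on opposite chromosomes (trans / repulsion).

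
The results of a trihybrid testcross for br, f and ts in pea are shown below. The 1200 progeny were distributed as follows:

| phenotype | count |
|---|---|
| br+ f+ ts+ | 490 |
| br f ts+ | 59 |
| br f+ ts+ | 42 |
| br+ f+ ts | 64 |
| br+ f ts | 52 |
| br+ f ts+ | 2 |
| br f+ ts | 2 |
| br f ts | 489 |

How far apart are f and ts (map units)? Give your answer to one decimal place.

The two most frequent reciprocal classes, br f ts and br+ f+ ts+, are the parental types, so the F1 was br f ts / br+ f+ ts+.
The two rarest classes, br f+ ts and br+ f ts+, are the double crossovers. Comparing them with the parentals, only the f allele has switched, so f is the middle locus and the order is br – f – ts.
Crossovers in the f–ts interval produce the single-crossover classes br f ts+ and br+ f+ ts (59 + 64 = 123) plus the double crossovers (4).
RF(f–ts) = (123 + 4) / 1200 = 127/1200 = 0.1058 → 10.6 map units.

10.6 map units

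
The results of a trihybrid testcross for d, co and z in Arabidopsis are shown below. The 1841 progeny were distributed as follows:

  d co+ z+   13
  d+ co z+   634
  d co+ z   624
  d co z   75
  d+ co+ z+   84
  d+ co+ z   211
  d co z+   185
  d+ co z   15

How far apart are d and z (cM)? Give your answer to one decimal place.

23.0 cM

The two most frequent reciprocal classes, d co+ z and d+ co z+, are the parental types, so the F1 was d co+ z / d+ co z+.
The two rarest classes, d co+ z+ and d+ co z, are the double crossovers. Comparing them with the parentals, only the z allele has switched, so z is the middle locus and the order is co – z – d.
Crossovers in the z–d interval produce the single-crossover classes d+ co+ z and d co z+ (211 + 185 = 396) plus the double crossovers (28).
RF(z–d) = (396 + 28) / 1841 = 424/1841 = 0.2303 → 23.0 cM.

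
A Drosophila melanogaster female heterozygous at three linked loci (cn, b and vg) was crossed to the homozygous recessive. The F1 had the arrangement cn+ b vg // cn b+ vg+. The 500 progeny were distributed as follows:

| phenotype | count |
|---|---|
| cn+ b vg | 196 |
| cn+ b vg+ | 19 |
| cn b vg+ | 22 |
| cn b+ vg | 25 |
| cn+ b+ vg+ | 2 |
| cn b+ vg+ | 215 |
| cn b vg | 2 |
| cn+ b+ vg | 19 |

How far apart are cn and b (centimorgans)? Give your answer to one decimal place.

The two rarest classes, cn b vg and cn+ b+ vg+, are the double crossovers. Comparing them with the parentals, only the cn allele has switched, so cn is the middle locus and the order is vg – cn – b.
Crossovers in the cn–b interval produce the single-crossover classes cn+ b+ vg and cn b vg+ (19 + 22 = 41) plus the double crossovers (4).
RF(cn–b) = (41 + 4) / 500 = 45/500 = 0.0900 → 9.0 centimorgans.

9.0 centimorgans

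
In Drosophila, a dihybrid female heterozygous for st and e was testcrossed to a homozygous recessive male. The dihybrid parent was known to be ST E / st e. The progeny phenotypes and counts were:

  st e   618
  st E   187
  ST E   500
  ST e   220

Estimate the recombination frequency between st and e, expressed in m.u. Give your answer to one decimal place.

26.7 m.u.

The recombinant classes are ST e and st E: 220 + 187 = 407.
Recombination frequency = 407/1525 = 0.2669 ≈ 26.7%, i.e. 26.7 m.u.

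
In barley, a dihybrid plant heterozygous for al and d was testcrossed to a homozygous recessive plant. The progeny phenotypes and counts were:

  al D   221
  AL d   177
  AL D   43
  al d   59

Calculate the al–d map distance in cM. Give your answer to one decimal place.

The two most frequent classes, AL d (177) and al D (221), are the parental types, so the F1 was AL d / al D.
The recombinant classes are AL D and al d: 43 + 59 = 102.
Recombination frequency = 102/500 = 0.2040 ≈ 20.4%, i.e. 20.4 cM.

20.4 cM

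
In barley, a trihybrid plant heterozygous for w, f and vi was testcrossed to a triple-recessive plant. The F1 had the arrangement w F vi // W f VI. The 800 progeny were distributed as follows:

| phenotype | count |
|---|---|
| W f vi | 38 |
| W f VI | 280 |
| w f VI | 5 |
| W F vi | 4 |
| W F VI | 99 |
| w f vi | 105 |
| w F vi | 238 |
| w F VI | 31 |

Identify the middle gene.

The two rarest classes, W F vi and w f VI, are the double crossovers. Comparing them with the parentals, only the w allele has switched, so w is the middle locus and the order is vi – w – f.

w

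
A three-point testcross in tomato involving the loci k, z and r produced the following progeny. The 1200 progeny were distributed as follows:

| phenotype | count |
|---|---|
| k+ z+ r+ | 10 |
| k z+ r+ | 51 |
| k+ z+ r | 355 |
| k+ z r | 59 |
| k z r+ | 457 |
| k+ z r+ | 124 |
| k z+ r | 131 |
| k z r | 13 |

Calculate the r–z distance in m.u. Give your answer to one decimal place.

The two most frequent reciprocal classes, k z r+ and k+ z+ r, are the parental types, so the F1 was k z r+ / k+ z+ r.
The two rarest classes, k z r and k+ z+ r+, are the double crossovers. Comparing them with the parentals, only the r allele has switched, so r is the middle locus and the order is z – r – k.
Crossovers in the z–r interval produce the single-crossover classes k z+ r+ and k+ z r (51 + 59 = 110) plus the double crossovers (23).
RF(z–r) = (110 + 23) / 1200 = 133/1200 = 0.1108 → 11.1 m.u.

11.1 m.u.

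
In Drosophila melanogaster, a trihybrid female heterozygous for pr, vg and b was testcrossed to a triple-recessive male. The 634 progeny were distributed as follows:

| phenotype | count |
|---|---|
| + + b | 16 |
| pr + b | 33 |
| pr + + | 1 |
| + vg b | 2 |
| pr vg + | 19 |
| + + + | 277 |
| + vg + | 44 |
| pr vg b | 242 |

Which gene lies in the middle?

pr

The two most frequent reciprocal classes, pr vg b and + + +, are the parental types, so the F1 was pr vg b / + + +.
The two rarest classes, + vg b and pr + +, are the double crossovers. Comparing them with the parentals, only the pr allele has switched, so pr is the middle locus and the order is b – pr – vg.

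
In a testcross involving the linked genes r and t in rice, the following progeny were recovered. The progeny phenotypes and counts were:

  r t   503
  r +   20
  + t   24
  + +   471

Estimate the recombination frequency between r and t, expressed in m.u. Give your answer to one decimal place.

The two most frequent classes, + + (471) and r t (503), are the parental types, so the F1 was + + / r t.
The recombinant classes are + t and r +: 24 + 20 = 44.
Recombination frequency = 44/1018 = 0.0432 ≈ 4.3%, i.e. 4.3 m.u.

4.3 m.u.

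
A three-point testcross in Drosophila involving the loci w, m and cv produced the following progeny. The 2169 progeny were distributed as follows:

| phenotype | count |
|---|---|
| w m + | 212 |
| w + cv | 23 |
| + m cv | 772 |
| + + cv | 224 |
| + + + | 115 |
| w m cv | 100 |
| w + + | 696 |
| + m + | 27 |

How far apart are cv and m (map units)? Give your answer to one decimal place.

22.4 map units

The two most frequent reciprocal classes, w + + and + m cv, are the parental types, so the F1 was w + + / + m cv.
The two rarest classes, w + cv and + m +, are the double crossovers. Comparing them with the parentals, only the cv allele has switched, so cv is the middle locus and the order is w – cv – m.
Crossovers in the cv–m interval produce the single-crossover classes w m + and + + cv (212 + 224 = 436) plus the double crossovers (50).
RF(cv–m) = (436 + 50) / 2169 = 486/2169 = 0.2241 → 22.4 map units.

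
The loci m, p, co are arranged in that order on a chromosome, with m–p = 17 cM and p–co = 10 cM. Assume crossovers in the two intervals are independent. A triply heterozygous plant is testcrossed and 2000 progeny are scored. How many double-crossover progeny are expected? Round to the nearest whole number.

Map distances give recombination frequencies of 0.170 and 0.100 for the two intervals.
With no interference, expected double-crossover frequency = 0.170 × 0.100 = 0.01700.
Expected number = 0.01700 × 2000 = 34.00 ≈ 34.

34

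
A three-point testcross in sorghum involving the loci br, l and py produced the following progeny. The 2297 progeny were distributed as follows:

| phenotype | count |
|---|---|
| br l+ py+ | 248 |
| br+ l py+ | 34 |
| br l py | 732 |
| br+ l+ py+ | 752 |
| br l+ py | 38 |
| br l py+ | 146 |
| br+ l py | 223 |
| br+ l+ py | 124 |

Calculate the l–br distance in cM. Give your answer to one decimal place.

The two most frequent reciprocal classes, br l py and br+ l+ py+, are the parental types, so the F1 was br l py / br+ l+ py+.
The two rarest classes, br l+ py and br+ l py+, are the double crossovers. Comparing them with the parentals, only the l allele has switched, so l is the middle locus and the order is py – l – br.
Crossovers in the l–br interval produce the single-crossover classes br+ l py and br l+ py+ (223 + 248 = 471) plus the double crossovers (72).
RF(l–br) = (471 + 72) / 2297 = 543/2297 = 0.2364 → 23.6 cM.

23.6 cM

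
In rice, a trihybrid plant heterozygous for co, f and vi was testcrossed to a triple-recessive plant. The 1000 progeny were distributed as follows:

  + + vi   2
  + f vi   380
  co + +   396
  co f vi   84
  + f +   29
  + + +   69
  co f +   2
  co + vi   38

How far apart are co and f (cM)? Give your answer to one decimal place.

The two most frequent reciprocal classes, co + + and + f vi, are the parental types, so the F1 was co + + / + f vi.
The two rarest classes, co f + and + + vi, are the double crossovers. Comparing them with the parentals, only the f allele has switched, so f is the middle locus and the order is vi – f – co.
Crossovers in the f–co interval produce the single-crossover classes + + + and co f vi (69 + 84 = 153) plus the double crossovers (4).
RF(f–co) = (153 + 4) / 1000 = 157/1000 = 0.1570 → 15.7 cM.

15.7 cM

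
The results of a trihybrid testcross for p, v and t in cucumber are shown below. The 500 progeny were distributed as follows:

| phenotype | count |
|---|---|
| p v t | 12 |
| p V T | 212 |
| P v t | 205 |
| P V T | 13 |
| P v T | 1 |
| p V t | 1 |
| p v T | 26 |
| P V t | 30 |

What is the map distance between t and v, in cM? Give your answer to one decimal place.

11.6 cM

The two most frequent reciprocal classes, p V T and P v t, are the parental types, so the F1 was p V T / P v t.
The two rarest classes, p V t and P v T, are the double crossovers. Comparing them with the parentals, only the t allele has switched, so t is the middle locus and the order is p – t – v.
Crossovers in the t–v interval produce the single-crossover classes p v T and P V t (26 + 30 = 56) plus the double crossovers (2).
RF(t–v) = (56 + 2) / 500 = 58/500 = 0.1160 → 11.6 cM.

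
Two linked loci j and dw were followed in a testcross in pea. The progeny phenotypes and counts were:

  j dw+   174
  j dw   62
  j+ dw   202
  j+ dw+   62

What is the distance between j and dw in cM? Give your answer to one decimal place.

24.8 cM

The two most frequent classes, j+ dw (202) and j dw+ (174), are the parental types, so the F1 was j+ dw / j dw+.
The recombinant classes are j+ dw+ and j dw: 62 + 62 = 124.
Recombination frequency = 124/500 = 0.2480 ≈ 24.8%, i.e. 24.8 cM.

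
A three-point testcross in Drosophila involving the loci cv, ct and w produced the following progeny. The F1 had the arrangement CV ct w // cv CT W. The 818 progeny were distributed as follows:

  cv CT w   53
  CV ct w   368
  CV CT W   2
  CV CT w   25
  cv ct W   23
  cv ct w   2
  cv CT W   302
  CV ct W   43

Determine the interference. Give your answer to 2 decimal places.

The two rarest classes, cv ct w and CV CT W, are the double crossovers. Comparing them with the parentals, only the cv allele has switched, so cv is the middle locus and the order is ct – cv – w.
ct–cv: (48 + 4)/818 = 0.0636; cv–w: (96 + 4)/818 = 0.1222.
Expected DCO frequency = 0.0636 × 0.1222 ≈ 0.00777; observed = 4/818 ≈ 0.00489.
Coefficient of coincidence = 0.00489/0.00777 ≈ 0.63; interference = 1 − 0.63 = 0.37.

0.37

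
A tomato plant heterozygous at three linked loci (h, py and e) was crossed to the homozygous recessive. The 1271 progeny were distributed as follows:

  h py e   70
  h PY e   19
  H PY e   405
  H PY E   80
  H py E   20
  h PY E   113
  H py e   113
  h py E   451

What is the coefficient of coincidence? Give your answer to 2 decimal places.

The two most frequent reciprocal classes, h py E and H PY e, are the parental types, so the F1 was h py E / H PY e.
The two rarest classes, H py E and h PY e, are the double crossovers. Comparing them with the parentals, only the h allele has switched, so h is the middle locus and the order is e – h – py.
e–h: (150 + 39)/1271 = 0.1487; h–py: (226 + 39)/1271 = 0.2085.
Expected DCO frequency = 0.1487 × 0.2085 ≈ 0.03100; observed = 39/1271 ≈ 0.03068.
Coefficient of coincidence = 0.03068/0.03100 ≈ 0.99.

0.99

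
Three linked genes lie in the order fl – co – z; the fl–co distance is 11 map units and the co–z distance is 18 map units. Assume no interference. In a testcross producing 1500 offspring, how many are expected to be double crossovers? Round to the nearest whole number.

30

Map distances give recombination frequencies of 0.110 and 0.180 for the two intervals.
With no interference, expected double-crossover frequency = 0.110 × 0.180 = 0.01980.
Expected number = 0.01980 × 1500 = 29.70 ≈ 30.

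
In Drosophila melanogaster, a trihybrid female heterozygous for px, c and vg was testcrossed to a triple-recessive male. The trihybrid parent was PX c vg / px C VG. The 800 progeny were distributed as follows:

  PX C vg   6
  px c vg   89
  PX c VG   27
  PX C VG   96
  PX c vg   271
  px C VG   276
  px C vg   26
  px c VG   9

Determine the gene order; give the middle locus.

c

The two rarest classes, PX C vg and px c VG, are the double crossovers. Comparing them with the parentals, only the c allele has switched, so c is the middle locus and the order is vg – c – px.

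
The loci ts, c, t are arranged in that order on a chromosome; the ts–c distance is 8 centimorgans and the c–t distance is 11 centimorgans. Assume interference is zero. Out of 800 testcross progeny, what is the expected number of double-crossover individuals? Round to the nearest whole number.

7

Map distances give recombination frequencies of 0.080 and 0.110 for the two intervals.
With no interference, expected double-crossover frequency = 0.080 × 0.110 = 0.00880.
Expected number = 0.00880 × 800 = 7.04 ≈ 7.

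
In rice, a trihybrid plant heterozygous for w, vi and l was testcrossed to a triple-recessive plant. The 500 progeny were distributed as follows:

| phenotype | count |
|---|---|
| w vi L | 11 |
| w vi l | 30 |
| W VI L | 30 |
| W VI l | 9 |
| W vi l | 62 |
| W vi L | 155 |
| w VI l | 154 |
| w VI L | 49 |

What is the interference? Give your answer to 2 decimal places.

The two most frequent reciprocal classes, W vi L and w VI l, are the parental types, so the F1 was W vi L / w VI l.
The two rarest classes, w vi L and W VI l, are the double crossovers. Comparing them with the parentals, only the w allele has switched, so w is the middle locus and the order is l – w – vi.
l–w: (111 + 20)/500 = 0.2620; w–vi: (60 + 20)/500 = 0.1600.
Expected DCO frequency = 0.2620 × 0.1600 ≈ 0.04192; observed = 20/500 ≈ 0.04000.
Coefficient of coincidence = 0.04000/0.04192 ≈ 0.95; interference = 1 − 0.95 = 0.05.

0.05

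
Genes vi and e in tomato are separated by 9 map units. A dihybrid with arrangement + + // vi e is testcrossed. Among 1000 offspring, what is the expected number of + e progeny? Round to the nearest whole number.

45

A map distance of 9 map units corresponds to a recombination frequency of 0.090.
The F1 is + + / vi e, so + e is a recombinant gamete class with expected frequency r/2 = 0.090/2 = 0.0450.
Expected number = 0.0450 × 1000 = 45.00 ≈ 45.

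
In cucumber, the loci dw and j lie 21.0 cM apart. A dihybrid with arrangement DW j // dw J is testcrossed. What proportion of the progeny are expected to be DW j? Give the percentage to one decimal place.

39.5%

A map distance of 21.0 cM corresponds to a recombination frequency of 0.210.
The F1 is DW j / dw J, so DW j is a parental gamete class with expected frequency (1 − r)/2 = 0.790/2 = 0.3950.
That is 0.3950 = 39.5% of the progeny.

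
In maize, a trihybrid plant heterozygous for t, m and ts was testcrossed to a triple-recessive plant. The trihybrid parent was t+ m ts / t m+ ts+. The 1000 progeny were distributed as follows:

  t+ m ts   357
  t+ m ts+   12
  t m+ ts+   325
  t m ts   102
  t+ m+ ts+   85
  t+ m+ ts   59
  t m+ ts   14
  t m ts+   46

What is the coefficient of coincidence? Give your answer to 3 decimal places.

0.932

The two rarest classes, t+ m ts+ and t m+ ts, are the double crossovers. Comparing them with the parentals, only the ts allele has switched, so ts is the middle locus and the order is m – ts – t.
m–ts: (105 + 26)/1000 = 0.1310; ts–t: (187 + 26)/1000 = 0.2130.
Expected DCO frequency = 0.1310 × 0.2130 ≈ 0.02790; observed = 26/1000 ≈ 0.02600.
Coefficient of coincidence = 0.02600/0.02790 ≈ 0.932.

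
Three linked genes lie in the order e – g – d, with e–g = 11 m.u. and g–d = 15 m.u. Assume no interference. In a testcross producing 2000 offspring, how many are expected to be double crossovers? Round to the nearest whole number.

Map distances give recombination frequencies of 0.110 and 0.150 for the two intervals.
With no interference, expected double-crossover frequency = 0.110 × 0.150 = 0.01650.
Expected number = 0.01650 × 2000 = 33.00 ≈ 33.

33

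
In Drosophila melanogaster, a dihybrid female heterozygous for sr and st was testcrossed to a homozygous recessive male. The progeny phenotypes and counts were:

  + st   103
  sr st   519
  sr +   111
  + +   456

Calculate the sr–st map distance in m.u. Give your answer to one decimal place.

18.0 m.u.

The two most frequent classes, + + (456) and sr st (519), are the parental types, so the F1 was + + / sr st.
The recombinant classes are + st and sr +: 103 + 111 = 214.
Recombination frequency = 214/1189 = 0.1800 ≈ 18.0%, i.e. 18.0 m.u.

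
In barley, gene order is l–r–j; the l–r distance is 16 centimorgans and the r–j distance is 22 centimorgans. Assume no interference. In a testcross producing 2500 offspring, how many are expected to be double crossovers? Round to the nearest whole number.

Map distances give recombination frequencies of 0.160 and 0.220 for the two intervals.
With no interference, expected double-crossover frequency = 0.160 × 0.220 = 0.03520.
Expected number = 0.03520 × 2500 = 88.00 ≈ 88.

88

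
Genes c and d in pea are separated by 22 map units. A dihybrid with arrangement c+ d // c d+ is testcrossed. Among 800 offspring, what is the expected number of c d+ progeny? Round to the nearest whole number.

A map distance of 22 map units corresponds to a recombination frequency of 0.220.
The F1 is c+ d / c d+, so c d+ is a parental gamete class with expected frequency (1 − r)/2 = 0.780/2 = 0.3900.
Expected number = 0.3900 × 800 = 312.00 ≈ 312.

312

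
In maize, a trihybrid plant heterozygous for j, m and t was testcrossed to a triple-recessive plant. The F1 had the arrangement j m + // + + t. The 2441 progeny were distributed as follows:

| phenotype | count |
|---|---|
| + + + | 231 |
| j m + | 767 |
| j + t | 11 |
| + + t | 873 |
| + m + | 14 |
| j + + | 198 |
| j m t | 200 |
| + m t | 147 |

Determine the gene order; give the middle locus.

j

The two rarest classes, + m + and j + t, are the double crossovers. Comparing them with the parentals, only the j allele has switched, so j is the middle locus and the order is t – j – m.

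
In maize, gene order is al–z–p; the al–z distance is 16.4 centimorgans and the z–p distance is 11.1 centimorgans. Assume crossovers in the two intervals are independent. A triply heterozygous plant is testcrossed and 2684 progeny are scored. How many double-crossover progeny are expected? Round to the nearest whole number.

49

Map distances give recombination frequencies of 0.164 and 0.111 for the two intervals.
With no interference, expected double-crossover frequency = 0.164 × 0.111 = 0.01820.
Expected number = 0.01820 × 2684 = 48.86 ≈ 49.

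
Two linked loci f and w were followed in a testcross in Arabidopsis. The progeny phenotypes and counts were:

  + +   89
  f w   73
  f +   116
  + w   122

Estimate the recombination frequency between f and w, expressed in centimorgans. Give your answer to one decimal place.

The two most frequent classes, + w (122) and f + (116), are the parental types, so the F1 was + w / f +.
The recombinant classes are + + and f w: 89 + 73 = 162.
Recombination frequency = 162/400 = 0.4050 ≈ 40.5%, i.e. 40.5 centimorgans.

40.5 centimorgans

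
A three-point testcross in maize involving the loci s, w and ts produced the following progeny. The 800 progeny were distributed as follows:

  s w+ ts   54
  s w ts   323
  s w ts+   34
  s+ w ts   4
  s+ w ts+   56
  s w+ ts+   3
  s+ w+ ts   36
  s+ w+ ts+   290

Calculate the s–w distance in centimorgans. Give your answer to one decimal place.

The two most frequent reciprocal classes, s w ts and s+ w+ ts+, are the parental types, so the F1 was s w ts / s+ w+ ts+.
The two rarest classes, s+ w ts and s w+ ts+, are the double crossovers. Comparing them with the parentals, only the s allele has switched, so s is the middle locus and the order is w – s – ts.
Crossovers in the w–s interval produce the single-crossover classes s w+ ts and s+ w ts+ (54 + 56 = 110) plus the double crossovers (7).
RF(w–s) = (110 + 7) / 800 = 117/800 = 0.1462 → 14.6 centimorgans.

14.6 centimorgans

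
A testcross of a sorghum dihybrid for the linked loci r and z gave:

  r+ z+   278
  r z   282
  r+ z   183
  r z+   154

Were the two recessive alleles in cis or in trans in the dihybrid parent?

The two most frequent classes are r+ z+ (278) and r z (282); these are the parental (non-recombinant) types.
So the F1 carried r+ z+ on one chromosome and r z on the other — the recessive alleles are on the same chromosome (cis / coupling).

cis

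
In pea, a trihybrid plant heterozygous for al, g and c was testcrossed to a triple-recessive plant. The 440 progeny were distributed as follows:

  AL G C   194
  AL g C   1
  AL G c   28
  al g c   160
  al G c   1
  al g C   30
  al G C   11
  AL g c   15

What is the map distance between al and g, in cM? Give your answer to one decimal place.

The two most frequent reciprocal classes, AL G C and al g c, are the parental types, so the F1 was AL G C / al g c.
The two rarest classes, AL g C and al G c, are the double crossovers. Comparing them with the parentals, only the g allele has switched, so g is the middle locus and the order is al – g – c.
Crossovers in the al–g interval produce the single-crossover classes al G C and AL g c (11 + 15 = 26) plus the double crossovers (2).
RF(al–g) = (26 + 2) / 440 = 28/440 = 0.0636 → 6.4 cM.

6.4 cM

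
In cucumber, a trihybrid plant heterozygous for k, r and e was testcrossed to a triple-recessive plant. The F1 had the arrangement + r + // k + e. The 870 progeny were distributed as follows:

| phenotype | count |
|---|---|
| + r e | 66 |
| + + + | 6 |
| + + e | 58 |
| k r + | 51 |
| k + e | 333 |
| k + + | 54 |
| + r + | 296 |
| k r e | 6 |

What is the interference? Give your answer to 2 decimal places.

0.35

The two rarest classes, + + + and k r e, are the double crossovers. Comparing them with the parentals, only the r allele has switched, so r is the middle locus and the order is k – r – e.
k–r: (109 + 12)/870 = 0.1391; r–e: (120 + 12)/870 = 0.1517.
Expected DCO frequency = 0.1391 × 0.1517 ≈ 0.02110; observed = 12/870 ≈ 0.01379.
Coefficient of coincidence = 0.01379/0.02110 ≈ 0.65; interference = 1 − 0.65 = 0.35.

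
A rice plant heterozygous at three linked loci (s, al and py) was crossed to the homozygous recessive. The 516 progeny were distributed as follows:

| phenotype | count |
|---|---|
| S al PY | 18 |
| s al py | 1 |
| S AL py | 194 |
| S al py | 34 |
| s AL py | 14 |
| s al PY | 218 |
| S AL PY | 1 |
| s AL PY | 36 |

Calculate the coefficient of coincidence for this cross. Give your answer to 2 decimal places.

The two most frequent reciprocal classes, S AL py and s al PY, are the parental types, so the F1 was S AL py / s al PY.
The two rarest classes, S AL PY and s al py, are the double crossovers. Comparing them with the parentals, only the py allele has switched, so py is the middle locus and the order is al – py – s.
al–py: (70 + 2)/516 = 0.1395; py–s: (32 + 2)/516 = 0.0659.
Expected DCO frequency = 0.1395 × 0.0659 ≈ 0.00919; observed = 2/516 ≈ 0.00388.
Coefficient of coincidence = 0.00388/0.00919 ≈ 0.42.

0.42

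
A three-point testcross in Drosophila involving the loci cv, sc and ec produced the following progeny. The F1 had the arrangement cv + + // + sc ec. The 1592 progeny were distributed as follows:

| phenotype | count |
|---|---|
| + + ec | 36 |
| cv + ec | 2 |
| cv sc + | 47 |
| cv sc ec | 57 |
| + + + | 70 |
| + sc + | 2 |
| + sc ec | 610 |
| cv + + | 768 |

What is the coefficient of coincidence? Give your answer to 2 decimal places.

0.56

The two rarest classes, cv + ec and + sc +, are the double crossovers. Comparing them with the parentals, only the ec allele has switched, so ec is the middle locus and the order is sc – ec – cv.
sc–ec: (83 + 4)/1592 = 0.0546; ec–cv: (127 + 4)/1592 = 0.0823.
Expected DCO frequency = 0.0546 × 0.0823 ≈ 0.00449; observed = 4/1592 ≈ 0.00251.
Coefficient of coincidence = 0.00251/0.00449 ≈ 0.56.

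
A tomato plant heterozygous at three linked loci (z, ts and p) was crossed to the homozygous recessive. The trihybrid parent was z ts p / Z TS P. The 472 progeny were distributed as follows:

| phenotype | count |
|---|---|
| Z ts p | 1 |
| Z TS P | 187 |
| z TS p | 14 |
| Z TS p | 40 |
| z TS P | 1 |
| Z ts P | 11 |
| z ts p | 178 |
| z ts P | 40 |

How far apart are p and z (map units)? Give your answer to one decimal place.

The two rarest classes, Z ts p and z TS P, are the double crossovers. Comparing them with the parentals, only the z allele has switched, so z is the middle locus and the order is p – z – ts.
Crossovers in the p–z interval produce the single-crossover classes z ts P and Z TS p (40 + 40 = 80) plus the double crossovers (2).
RF(p–z) = (80 + 2) / 472 = 82/472 = 0.1737 → 17.4 map units.

17.4 map units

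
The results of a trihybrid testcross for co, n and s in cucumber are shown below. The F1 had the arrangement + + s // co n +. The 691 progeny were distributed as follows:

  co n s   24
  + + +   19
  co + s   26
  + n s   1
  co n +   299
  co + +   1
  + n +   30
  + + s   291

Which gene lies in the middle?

n

The two rarest classes, + n s and co + +, are the double crossovers. Comparing them with the parentals, only the n allele has switched, so n is the middle locus and the order is co – n – s.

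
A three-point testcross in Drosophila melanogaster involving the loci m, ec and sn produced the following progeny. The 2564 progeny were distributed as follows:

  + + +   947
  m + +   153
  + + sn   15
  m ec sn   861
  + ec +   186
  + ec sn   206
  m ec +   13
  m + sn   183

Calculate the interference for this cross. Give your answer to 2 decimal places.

The two most frequent reciprocal classes, m ec sn and + + +, are the parental types, so the F1 was m ec sn / + + +.
The two rarest classes, m ec + and + + sn, are the double crossovers. Comparing them with the parentals, only the sn allele has switched, so sn is the middle locus and the order is ec – sn – m.
ec–sn: (369 + 28)/2564 = 0.1548; sn–m: (359 + 28)/2564 = 0.1509.
Expected DCO frequency = 0.1548 × 0.1509 ≈ 0.02336; observed = 28/2564 ≈ 0.01092.
Coefficient of coincidence = 0.01092/0.02336 ≈ 0.47; interference = 1 − 0.47 = 0.53.

0.53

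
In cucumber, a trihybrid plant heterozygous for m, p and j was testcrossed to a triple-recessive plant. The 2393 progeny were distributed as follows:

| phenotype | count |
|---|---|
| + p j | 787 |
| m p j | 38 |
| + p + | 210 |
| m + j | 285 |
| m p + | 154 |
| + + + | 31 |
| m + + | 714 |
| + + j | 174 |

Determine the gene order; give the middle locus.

The two most frequent reciprocal classes, + p j and m + +, are the parental types, so the F1 was + p j / m + +.
The two rarest classes, m p j and + + +, are the double crossovers. Comparing them with the parentals, only the m allele has switched, so m is the middle locus and the order is j – m – p.

m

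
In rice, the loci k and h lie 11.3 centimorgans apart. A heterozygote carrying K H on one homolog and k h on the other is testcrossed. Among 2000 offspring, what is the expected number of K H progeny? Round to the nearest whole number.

A map distance of 11.3 centimorgans corresponds to a recombination frequency of 0.113.
The F1 is K H / k h, so K H is a parental gamete class with expected frequency (1 − r)/2 = 0.887/2 = 0.4435.
Expected number = 0.4435 × 2000 = 887.00 ≈ 887.

887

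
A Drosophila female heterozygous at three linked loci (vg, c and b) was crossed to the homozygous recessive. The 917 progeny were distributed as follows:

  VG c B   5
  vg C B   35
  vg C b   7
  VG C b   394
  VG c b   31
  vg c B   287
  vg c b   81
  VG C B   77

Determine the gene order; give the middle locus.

vg

The two most frequent reciprocal classes, vg c B and VG C b, are the parental types, so the F1 was vg c B / VG C b.
The two rarest classes, VG c B and vg C b, are the double crossovers. Comparing them with the parentals, only the vg allele has switched, so vg is the middle locus and the order is b – vg – c.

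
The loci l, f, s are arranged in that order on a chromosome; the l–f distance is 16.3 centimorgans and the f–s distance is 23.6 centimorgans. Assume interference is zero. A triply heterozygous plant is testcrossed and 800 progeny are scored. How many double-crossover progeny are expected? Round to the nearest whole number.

31

Map distances give recombination frequencies of 0.163 and 0.236 for the two intervals.
With no interference, expected double-crossover frequency = 0.163 × 0.236 = 0.03847.
Expected number = 0.03847 × 800 = 30.77 ≈ 31.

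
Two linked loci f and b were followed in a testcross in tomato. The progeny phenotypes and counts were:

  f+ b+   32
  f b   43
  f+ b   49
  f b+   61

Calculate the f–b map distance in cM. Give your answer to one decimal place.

The two most frequent classes, f+ b (49) and f b+ (61), are the parental types, so the F1 was f+ b / f b+.
The recombinant classes are f+ b+ and f b: 32 + 43 = 75.
Recombination frequency = 75/185 = 0.4054 ≈ 40.5%, i.e. 40.5 cM.

40.5 cM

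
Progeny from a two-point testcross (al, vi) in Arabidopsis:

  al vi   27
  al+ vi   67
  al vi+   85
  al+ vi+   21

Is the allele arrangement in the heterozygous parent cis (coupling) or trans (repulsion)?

trans

The two most frequent classes are al+ vi (67) and al vi+ (85); these are the parental (non-recombinant) types.
So the F1 carried al+ vi on one chromosome and al vi+ on the other — the recessive alleles are on opposite chromosomes (trans / repulsion).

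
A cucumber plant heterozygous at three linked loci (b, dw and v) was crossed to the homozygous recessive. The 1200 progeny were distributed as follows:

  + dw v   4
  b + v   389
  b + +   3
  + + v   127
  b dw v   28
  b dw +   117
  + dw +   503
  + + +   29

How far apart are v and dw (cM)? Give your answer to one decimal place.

5.3 cM

The two most frequent reciprocal classes, + dw + and b + v, are the parental types, so the F1 was + dw + / b + v.
The two rarest classes, + dw v and b + +, are the double crossovers. Comparing them with the parentals, only the v allele has switched, so v is the middle locus and the order is dw – v – b.
Crossovers in the dw–v interval produce the single-crossover classes + + + and b dw v (29 + 28 = 57) plus the double crossovers (7).
RF(dw–v) = (57 + 7) / 1200 = 64/1200 = 0.0533 → 5.3 cM.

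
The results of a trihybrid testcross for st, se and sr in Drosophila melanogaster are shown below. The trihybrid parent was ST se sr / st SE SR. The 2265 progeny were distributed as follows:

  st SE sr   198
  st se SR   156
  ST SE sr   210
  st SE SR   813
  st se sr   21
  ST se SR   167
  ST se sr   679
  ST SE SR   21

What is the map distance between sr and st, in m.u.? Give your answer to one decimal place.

18.0 m.u.

The two rarest classes, st se sr and ST SE SR, are the double crossovers. Comparing them with the parentals, only the st allele has switched, so st is the middle locus and the order is sr – st – se.
Crossovers in the sr–st interval produce the single-crossover classes ST se SR and st SE sr (167 + 198 = 365) plus the double crossovers (42).
RF(sr–st) = (365 + 42) / 2265 = 407/2265 = 0.1797 → 18.0 m.u.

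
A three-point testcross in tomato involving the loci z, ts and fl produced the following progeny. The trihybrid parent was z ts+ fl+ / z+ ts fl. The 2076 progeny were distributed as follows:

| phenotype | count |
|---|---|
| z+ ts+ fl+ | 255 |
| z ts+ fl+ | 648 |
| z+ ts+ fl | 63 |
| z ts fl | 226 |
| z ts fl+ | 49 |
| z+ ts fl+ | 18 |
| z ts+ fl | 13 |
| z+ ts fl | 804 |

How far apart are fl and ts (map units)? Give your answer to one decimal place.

The two rarest classes, z ts+ fl and z+ ts fl+, are the double crossovers. Comparing them with the parentals, only the fl allele has switched, so fl is the middle locus and the order is ts – fl – z.
Crossovers in the ts–fl interval produce the single-crossover classes z ts fl+ and z+ ts+ fl (49 + 63 = 112) plus the double crossovers (31).
RF(ts–fl) = (112 + 31) / 2076 = 143/2076 = 0.0689 → 6.9 map units.

6.9 map units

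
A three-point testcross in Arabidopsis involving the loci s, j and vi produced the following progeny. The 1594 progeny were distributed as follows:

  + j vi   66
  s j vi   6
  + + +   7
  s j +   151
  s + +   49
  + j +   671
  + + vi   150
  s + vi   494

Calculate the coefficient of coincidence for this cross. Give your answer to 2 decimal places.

The two most frequent reciprocal classes, + j + and s + vi, are the parental types, so the F1 was + j + / s + vi.
The two rarest classes, + + + and s j vi, are the double crossovers. Comparing them with the parentals, only the j allele has switched, so j is the middle locus and the order is vi – j – s.
vi–j: (115 + 13)/1594 = 0.0803; j–s: (301 + 13)/1594 = 0.1970.
Expected DCO frequency = 0.0803 × 0.1970 ≈ 0.01582; observed = 13/1594 ≈ 0.00816.
Coefficient of coincidence = 0.00816/0.01582 ≈ 0.52.

0.52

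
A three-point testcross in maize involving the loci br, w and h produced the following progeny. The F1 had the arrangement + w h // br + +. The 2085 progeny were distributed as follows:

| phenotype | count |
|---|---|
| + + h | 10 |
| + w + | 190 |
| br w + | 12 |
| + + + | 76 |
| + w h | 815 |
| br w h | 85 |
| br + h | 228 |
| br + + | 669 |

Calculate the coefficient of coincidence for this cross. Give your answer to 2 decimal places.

0.57

The two rarest classes, + + h and br w +, are the double crossovers. Comparing them with the parentals, only the w allele has switched, so w is the middle locus and the order is br – w – h.
br–w: (161 + 22)/2085 = 0.0878; w–h: (418 + 22)/2085 = 0.2110.
Expected DCO frequency = 0.0878 × 0.2110 ≈ 0.01853; observed = 22/2085 ≈ 0.01055.
Coefficient of coincidence = 0.01055/0.01853 ≈ 0.57.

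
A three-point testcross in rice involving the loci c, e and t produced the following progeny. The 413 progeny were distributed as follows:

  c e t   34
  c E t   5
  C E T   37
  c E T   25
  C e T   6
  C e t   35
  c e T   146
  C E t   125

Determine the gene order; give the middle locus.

c

The two most frequent reciprocal classes, C E t and c e T, are the parental types, so the F1 was C E t / c e T.
The two rarest classes, c E t and C e T, are the double crossovers. Comparing them with the parentals, only the c allele has switched, so c is the middle locus and the order is t – c – e.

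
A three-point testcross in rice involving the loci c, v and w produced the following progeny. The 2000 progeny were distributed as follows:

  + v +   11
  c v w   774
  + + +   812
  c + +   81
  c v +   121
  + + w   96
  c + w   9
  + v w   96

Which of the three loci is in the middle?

v

The two most frequent reciprocal classes, + + + and c v w, are the parental types, so the F1 was + + + / c v w.
The two rarest classes, + v + and c + w, are the double crossovers. Comparing them with the parentals, only the v allele has switched, so v is the middle locus and the order is w – v – c.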